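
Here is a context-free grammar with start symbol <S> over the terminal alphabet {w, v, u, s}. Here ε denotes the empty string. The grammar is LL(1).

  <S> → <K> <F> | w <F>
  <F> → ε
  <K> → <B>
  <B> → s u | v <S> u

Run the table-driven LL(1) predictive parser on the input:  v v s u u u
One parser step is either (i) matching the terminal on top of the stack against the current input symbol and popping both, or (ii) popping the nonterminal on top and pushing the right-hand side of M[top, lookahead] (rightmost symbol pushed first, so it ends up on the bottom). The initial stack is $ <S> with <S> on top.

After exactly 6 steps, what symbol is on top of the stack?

<B>

step 1: stack=$ <S>  input=v v s u u u $  — expand <S> → <K> <F>
step 2: stack=$ <F> <K>  input=v v s u u u $  — expand <K> → <B>
step 3: stack=$ <F> <B>  input=v v s u u u $  — expand <B> → v <S> u
step 4: stack=$ <F> u <S> v  input=v v s u u u $  — match v
step 5: stack=$ <F> u <S>  input=v s u u u $  — expand <S> → <K> <F>
step 6: stack=$ <F> u <F> <K>  input=v s u u u $  — expand <K> → <B>
Stack after step 6: $ <F> u <F> <B> (top = <B>).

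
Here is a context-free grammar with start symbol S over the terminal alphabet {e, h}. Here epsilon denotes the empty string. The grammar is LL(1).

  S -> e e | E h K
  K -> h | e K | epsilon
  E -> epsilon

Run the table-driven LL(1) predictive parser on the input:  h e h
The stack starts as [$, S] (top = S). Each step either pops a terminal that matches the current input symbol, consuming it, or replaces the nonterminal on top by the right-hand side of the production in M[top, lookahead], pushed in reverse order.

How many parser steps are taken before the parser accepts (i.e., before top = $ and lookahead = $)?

7

     Stack    Input    Action
  1  $ S      h e h $  expand S -> E h K
  2  $ K h E  h e h $  expand E -> epsilon
  3  $ K h    h e h $  match h
  4  $ K      e h $    expand K -> e K
  5  $ K e    e h $    match e
  6  $ K      h $      expand K -> h
  7  $ h      h $      match h
Accept reached after 7 steps.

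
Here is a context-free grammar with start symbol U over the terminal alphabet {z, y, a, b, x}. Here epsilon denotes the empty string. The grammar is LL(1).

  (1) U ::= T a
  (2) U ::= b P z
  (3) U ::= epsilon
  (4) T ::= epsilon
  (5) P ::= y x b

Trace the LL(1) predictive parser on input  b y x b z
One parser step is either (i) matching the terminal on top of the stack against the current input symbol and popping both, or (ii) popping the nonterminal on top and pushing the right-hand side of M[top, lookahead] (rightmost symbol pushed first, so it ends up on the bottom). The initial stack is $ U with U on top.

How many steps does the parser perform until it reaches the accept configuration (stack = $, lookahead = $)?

7

step 1: stack=$ U  input=b y x b z $  — expand U ::= b P z
step 2: stack=$ z P b  input=b y x b z $  — match b
step 3: stack=$ z P  input=y x b z $  — expand P ::= y x b
step 4: stack=$ z b x y  input=y x b z $  — match y
step 5: stack=$ z b x  input=x b z $  — match x
step 6: stack=$ z b  input=b z $  — match b
step 7: stack=$ z  input=z $  — match z
Accept reached after 7 steps.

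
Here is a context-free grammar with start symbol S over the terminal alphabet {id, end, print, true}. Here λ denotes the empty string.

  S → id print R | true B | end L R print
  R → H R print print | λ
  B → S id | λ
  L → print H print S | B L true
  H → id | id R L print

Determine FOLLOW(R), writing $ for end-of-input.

FIRST(S): from S→id print R we get {id}; from S→true B we get {true}; from S→end L R print we get {end}. So FIRST(S) = {end, id, true}.
FIRST(H): from H→id we get {id}; from H→id R L print we get {id}. So FIRST(H) = {id}.
FIRST(R): from R→H R print print we get {id}; from R→λ we get {λ}. So FIRST(R) = {λ, id}.
FIRST(B): from B→S id we get {end, id, true}; from B→λ we get {λ}. So FIRST(B) = {λ, end, id, true}.
FIRST(L): from L→print H print S we get {print}; from L→B L true we get {end, id, print, true}. So FIRST(L) = {end, id, print, true}.
FOLLOW(S) includes $ since S is the start symbol.
FOLLOW(L): in S→end L R print, L is followed by R print with FIRST {id, print}; in L→B L true, L is followed by true with FIRST {true}; in H→id R L print, L is followed by print with FIRST {print}. Thus FOLLOW(L) = {id, print, true}.
FOLLOW(S): in B→S id, S is followed by id with FIRST {id}; in L→print H print S, the suffix after S is empty, so FOLLOW(S) ⊇ FOLLOW(L) = {id, print, true}. Thus FOLLOW(S) = {$, id, print, true}.
FOLLOW(R): in S→id print R, the suffix after R is empty, so FOLLOW(R) ⊇ FOLLOW(S) = {$, id, print, true}; in S→end L R print, R is followed by print with FIRST {print}; in R→H R print print, R is followed by print print with FIRST {print}; in H→id R L print, R is followed by L print with FIRST {end, id, print, true}. Thus FOLLOW(R) = {$, end, id, print, true}.
FOLLOW(B): in S→true B, the suffix after B is empty, so FOLLOW(B) ⊇ FOLLOW(S) = {$, id, print, true}; in L→B L true, B is followed by L true with FIRST {end, id, print, true}. Thus FOLLOW(B) = {$, end, id, print, true}.
FOLLOW(H): in R→H R print print, H is followed by R print print with FIRST {id, print}; in L→print H print S, H is followed by print S with FIRST {print}. Thus FOLLOW(H) = {id, print}.

{$, end, id, print, true}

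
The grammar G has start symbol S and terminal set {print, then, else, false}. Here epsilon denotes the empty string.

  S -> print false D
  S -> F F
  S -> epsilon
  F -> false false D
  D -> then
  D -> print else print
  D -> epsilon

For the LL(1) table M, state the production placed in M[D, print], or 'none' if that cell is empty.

D -> print else print

FIRST(F): from F->false false D we get {false}. So FIRST(F) = {false}.
FIRST(D): from D->then we get {then}; from D->print else print we get {print}; from D->epsilon we get {epsilon}. So FIRST(D) = {epsilon, print, then}.
FIRST(S): from S->print false D we get {print}; from S->F F we get {false}; from S->epsilon we get {epsilon}. So FIRST(S) = {epsilon, false, print}.
FOLLOW(S) includes $ since S is the start symbol.
FOLLOW(S): S appears on no right-hand side. Thus FOLLOW(S) = {$}.
FOLLOW(F): in S->F F (occurrence 1), F is followed by F with FIRST {false}; in S->F F (occurrence 2), the suffix after F is empty, so FOLLOW(F) ⊇ FOLLOW(S) = {$}. Thus FOLLOW(F) = {$, false}.
FOLLOW(D): in S->print false D, the suffix after D is empty, so FOLLOW(D) ⊇ FOLLOW(S) = {$}; in F->false false D, the suffix after D is empty, so FOLLOW(D) ⊇ FOLLOW(F) = {$, false}. Thus FOLLOW(D) = {$, false}.
For D -> then: FIRST(then) = {then}, so it goes in M[D, t] for t ∈ {then}.
For D -> print else print: FIRST(print else print) = {print}, so it goes in M[D, t] for t ∈ {print}.
For D -> epsilon: FIRST(epsilon) = {epsilon}, so it goes in M[D, t] for t ∈ {}; since epsilon ∈ FIRST, also for every t ∈ FOLLOW(D) = {$, false}.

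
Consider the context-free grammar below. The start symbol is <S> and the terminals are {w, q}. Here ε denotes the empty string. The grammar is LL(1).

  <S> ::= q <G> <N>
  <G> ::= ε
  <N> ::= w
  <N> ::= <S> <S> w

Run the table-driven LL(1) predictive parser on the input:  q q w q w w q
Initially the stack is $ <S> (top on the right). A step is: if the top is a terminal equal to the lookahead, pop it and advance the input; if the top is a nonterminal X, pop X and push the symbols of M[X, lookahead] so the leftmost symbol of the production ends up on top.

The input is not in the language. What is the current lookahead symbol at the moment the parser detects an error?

q

      Stack              Input            Action
   1  $ <S>              q q w q w w q $  expand <S> ::= q <G> <N>
   2  $ <N> <G> q        q q w q w w q $  match q
   3  $ <N> <G>          q w q w w q $    expand <G> ::= ε
   4  $ <N>              q w q w w q $    expand <N> ::= <S> <S> w
   5  $ w <S> <S>        q w q w w q $    expand <S> ::= q <G> <N>
   6  $ w <S> <N> <G> q  q w q w w q $    match q
   7  $ w <S> <N> <G>    w q w w q $      expand <G> ::= ε
   8  $ w <S> <N>        w q w w q $      expand <N> ::= w
   9  $ w <S> w          w q w w q $      match w
  10  $ w <S>            q w w q $        expand <S> ::= q <G> <N>
  11  $ w <N> <G> q      q w w q $        match q
  12  $ w <N> <G>        w w q $          expand <G> ::= ε
  13  $ w <N>            w w q $          expand <N> ::= w
  14  $ w w              w w q $          match w
  15  $ w                w q $            match w
  16  $                  q $              error: stack empty but input remains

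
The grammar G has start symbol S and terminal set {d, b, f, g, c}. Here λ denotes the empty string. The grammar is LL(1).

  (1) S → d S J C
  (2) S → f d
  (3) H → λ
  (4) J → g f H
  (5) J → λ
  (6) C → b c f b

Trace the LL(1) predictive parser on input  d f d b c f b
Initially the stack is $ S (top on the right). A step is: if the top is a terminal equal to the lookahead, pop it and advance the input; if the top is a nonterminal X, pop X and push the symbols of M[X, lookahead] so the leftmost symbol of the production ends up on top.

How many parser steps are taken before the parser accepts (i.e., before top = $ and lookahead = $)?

      Stack      Input            Action
   1  $ S        d f d b c f b $  expand S → d S J C
   2  $ C J S d  d f d b c f b $  match d
   3  $ C J S    f d b c f b $    expand S → f d
   4  $ C J d f  f d b c f b $    match f
   5  $ C J d    d b c f b $      match d
   6  $ C J      b c f b $        expand J → λ
   7  $ C        b c f b $        expand C → b c f b
   8  $ b f c b  b c f b $        match b
   9  $ b f c    c f b $          match c
  10  $ b f      f b $            match f
  11  $ b        b $              match b
Accept reached after 11 steps.

11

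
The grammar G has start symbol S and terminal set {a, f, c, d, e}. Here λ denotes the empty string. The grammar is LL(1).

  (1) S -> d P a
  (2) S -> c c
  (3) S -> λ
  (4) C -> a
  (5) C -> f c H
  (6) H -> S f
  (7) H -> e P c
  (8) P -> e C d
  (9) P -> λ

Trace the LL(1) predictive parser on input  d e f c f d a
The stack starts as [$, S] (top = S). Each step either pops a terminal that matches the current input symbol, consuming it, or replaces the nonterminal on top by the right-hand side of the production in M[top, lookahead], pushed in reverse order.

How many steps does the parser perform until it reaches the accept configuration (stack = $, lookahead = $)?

step 1: stack=$ S  input=d e f c f d a $  — expand S -> d P a
step 2: stack=$ a P d  input=d e f c f d a $  — match d
step 3: stack=$ a P  input=e f c f d a $  — expand P -> e C d
step 4: stack=$ a d C e  input=e f c f d a $  — match e
step 5: stack=$ a d C  input=f c f d a $  — expand C -> f c H
step 6: stack=$ a d H c f  input=f c f d a $  — match f
step 7: stack=$ a d H c  input=c f d a $  — match c
step 8: stack=$ a d H  input=f d a $  — expand H -> S f
step 9: stack=$ a d f S  input=f d a $  — expand S -> λ
step 10: stack=$ a d f  input=f d a $  — match f
step 11: stack=$ a d  input=d a $  — match d
step 12: stack=$ a  input=a $  — match a
Accept reached after 12 steps.

12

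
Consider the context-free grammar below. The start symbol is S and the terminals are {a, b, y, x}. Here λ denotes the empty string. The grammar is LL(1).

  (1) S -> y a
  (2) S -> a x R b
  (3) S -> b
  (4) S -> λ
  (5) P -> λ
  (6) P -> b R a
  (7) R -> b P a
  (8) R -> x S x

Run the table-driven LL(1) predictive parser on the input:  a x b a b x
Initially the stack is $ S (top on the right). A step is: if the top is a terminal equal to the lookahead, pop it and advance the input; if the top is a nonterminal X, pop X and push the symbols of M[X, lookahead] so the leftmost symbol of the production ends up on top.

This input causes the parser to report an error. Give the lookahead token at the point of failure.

x

step 1: stack=$ S  input=a x b a b x $  — expand S -> a x R b
step 2: stack=$ b R x a  input=a x b a b x $  — match a
step 3: stack=$ b R x  input=x b a b x $  — match x
step 4: stack=$ b R  input=b a b x $  — expand R -> b P a
step 5: stack=$ b a P b  input=b a b x $  — match b
step 6: stack=$ b a P  input=a b x $  — expand P -> λ
step 7: stack=$ b a  input=a b x $  — match a
step 8: stack=$ b  input=b x $  — match b
step 9: stack=$  input=x $  — error: stack empty but input remains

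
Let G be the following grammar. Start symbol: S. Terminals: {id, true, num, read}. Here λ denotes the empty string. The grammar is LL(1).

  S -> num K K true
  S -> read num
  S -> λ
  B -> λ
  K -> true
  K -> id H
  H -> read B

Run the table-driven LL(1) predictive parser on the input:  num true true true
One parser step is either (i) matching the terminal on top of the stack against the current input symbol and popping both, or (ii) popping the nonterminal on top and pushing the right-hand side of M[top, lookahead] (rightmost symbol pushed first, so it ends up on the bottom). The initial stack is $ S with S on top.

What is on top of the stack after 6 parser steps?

step 1: stack=$ S  input=num true true true $  — expand S -> num K K true
step 2: stack=$ true K K num  input=num true true true $  — match num
step 3: stack=$ true K K  input=true true true $  — expand K -> true
step 4: stack=$ true K true  input=true true true $  — match true
step 5: stack=$ true K  input=true true $  — expand K -> true
step 6: stack=$ true true  input=true true $  — match true
Stack after step 6: $ true (top = true).

true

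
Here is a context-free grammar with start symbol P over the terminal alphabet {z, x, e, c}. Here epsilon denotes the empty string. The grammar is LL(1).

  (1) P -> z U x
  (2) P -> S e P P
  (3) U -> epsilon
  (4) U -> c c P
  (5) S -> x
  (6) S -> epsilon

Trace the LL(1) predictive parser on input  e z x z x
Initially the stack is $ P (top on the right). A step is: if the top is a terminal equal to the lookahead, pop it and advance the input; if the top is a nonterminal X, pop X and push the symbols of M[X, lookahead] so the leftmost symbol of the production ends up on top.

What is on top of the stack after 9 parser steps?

     Stack      Input        Action
  1  $ P        e z x z x $  expand P -> S e P P
  2  $ P P e S  e z x z x $  expand S -> epsilon
  3  $ P P e    e z x z x $  match e
  4  $ P P      z x z x $    expand P -> z U x
  5  $ P x U z  z x z x $    match z
  6  $ P x U    x z x $      expand U -> epsilon
  7  $ P x      x z x $      match x
  8  $ P        z x $        expand P -> z U x
  9  $ x U z    z x $        match z
Stack after step 9: $ x U (top = U).

U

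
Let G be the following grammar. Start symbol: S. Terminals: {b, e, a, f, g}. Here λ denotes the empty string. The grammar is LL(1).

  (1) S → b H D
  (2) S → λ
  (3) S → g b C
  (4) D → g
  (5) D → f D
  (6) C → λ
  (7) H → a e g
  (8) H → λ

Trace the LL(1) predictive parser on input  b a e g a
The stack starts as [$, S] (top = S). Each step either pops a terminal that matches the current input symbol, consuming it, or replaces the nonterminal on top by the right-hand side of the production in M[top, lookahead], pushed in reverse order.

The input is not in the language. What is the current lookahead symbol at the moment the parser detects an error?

     Stack      Input        Action
  1  $ S        b a e g a $  expand S → b H D
  2  $ D H b    b a e g a $  match b
  3  $ D H      a e g a $    expand H → a e g
  4  $ D g e a  a e g a $    match a
  5  $ D g e    e g a $      match e
  6  $ D g      g a $        match g
  7  $ D        a $          error: M[D, a] is empty

a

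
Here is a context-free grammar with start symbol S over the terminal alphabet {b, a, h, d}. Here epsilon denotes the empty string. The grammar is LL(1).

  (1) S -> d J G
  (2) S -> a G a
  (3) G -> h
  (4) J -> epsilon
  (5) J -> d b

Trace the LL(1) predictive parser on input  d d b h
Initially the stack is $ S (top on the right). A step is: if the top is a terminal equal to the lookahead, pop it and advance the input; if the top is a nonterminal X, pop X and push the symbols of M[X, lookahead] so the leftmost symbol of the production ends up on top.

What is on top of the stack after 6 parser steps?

h

     Stack    Input      Action
  1  $ S      d d b h $  expand S -> d J G
  2  $ G J d  d d b h $  match d
  3  $ G J    d b h $    expand J -> d b
  4  $ G b d  d b h $    match d
  5  $ G b    b h $      match b
  6  $ G      h $        expand G -> h
Stack after step 6: $ h (top = h).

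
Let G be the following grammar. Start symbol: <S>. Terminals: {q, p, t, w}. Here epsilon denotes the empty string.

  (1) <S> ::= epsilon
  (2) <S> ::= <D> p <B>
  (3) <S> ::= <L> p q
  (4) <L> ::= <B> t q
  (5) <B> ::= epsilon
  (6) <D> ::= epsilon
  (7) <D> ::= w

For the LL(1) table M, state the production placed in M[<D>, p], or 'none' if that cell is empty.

<D> ::= epsilon

FIRST(<B>): from <B>::=epsilon we get {epsilon}. So FIRST(<B>) = {epsilon}.
FIRST(<D>): from <D>::=epsilon we get {epsilon}; from <D>::=w we get {w}. So FIRST(<D>) = {epsilon, w}.
FIRST(<L>): from <L>::=<B> t q we get {t}. So FIRST(<L>) = {t}.
FIRST(<S>): from <S>::=epsilon we get {epsilon}; from <S>::=<D> p <B> we get {p, w}; from <S>::=<L> p q we get {t}. So FIRST(<S>) = {epsilon, p, t, w}.
FOLLOW(<S>) includes $ since <S> is the start symbol.
FOLLOW(<D>): in <S>::=<D> p <B>, <D> is followed by p <B> with FIRST {p}. Thus FOLLOW(<D>) = {p}.
For <D> ::= epsilon: FIRST(epsilon) = {epsilon}, so it goes in M[<D>, t] for t ∈ {}; since epsilon ∈ FIRST, also for every t ∈ FOLLOW(<D>) = {p}.
For <D> ::= w: FIRST(w) = {w}, so it goes in M[<D>, t] for t ∈ {w}.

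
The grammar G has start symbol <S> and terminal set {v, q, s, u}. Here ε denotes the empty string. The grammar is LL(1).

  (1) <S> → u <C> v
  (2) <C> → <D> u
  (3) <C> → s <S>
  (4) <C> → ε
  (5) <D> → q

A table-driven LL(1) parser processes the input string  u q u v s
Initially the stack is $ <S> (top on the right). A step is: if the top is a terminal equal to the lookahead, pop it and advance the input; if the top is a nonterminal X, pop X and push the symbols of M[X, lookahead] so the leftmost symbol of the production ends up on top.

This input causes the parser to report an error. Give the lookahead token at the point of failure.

s

step 1: stack=$ <S>  input=u q u v s $  — expand <S> → u <C> v
step 2: stack=$ v <C> u  input=u q u v s $  — match u
step 3: stack=$ v <C>  input=q u v s $  — expand <C> → <D> u
step 4: stack=$ v u <D>  input=q u v s $  — expand <D> → q
step 5: stack=$ v u q  input=q u v s $  — match q
step 6: stack=$ v u  input=u v s $  — match u
step 7: stack=$ v  input=v s $  — match v
step 8: stack=$  input=s $  — error: stack empty but input remains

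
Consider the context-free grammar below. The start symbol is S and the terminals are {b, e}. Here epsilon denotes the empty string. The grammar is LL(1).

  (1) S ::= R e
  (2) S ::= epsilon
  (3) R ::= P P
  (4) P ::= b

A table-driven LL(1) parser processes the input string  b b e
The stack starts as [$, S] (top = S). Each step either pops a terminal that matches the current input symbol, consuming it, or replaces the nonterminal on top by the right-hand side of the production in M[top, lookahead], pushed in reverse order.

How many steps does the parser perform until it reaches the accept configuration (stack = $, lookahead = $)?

step 1: stack=$ S  input=b b e $  — expand S ::= R e
step 2: stack=$ e R  input=b b e $  — expand R ::= P P
step 3: stack=$ e P P  input=b b e $  — expand P ::= b
step 4: stack=$ e P b  input=b b e $  — match b
step 5: stack=$ e P  input=b e $  — expand P ::= b
step 6: stack=$ e b  input=b e $  — match b
step 7: stack=$ e  input=e $  — match e
Accept reached after 7 steps.

7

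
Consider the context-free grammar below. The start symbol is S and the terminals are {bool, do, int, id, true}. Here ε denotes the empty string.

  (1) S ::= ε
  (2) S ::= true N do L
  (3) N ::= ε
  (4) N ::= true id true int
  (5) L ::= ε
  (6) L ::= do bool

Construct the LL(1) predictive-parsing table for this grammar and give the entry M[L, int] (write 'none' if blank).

FIRST(S) = {ε, true}
FIRST(N) = {ε, true}
FIRST(L) = {ε, do}
FOLLOW(S) includes $ since S is the start symbol.
FOLLOW(S): S appears on no right-hand side. Thus FOLLOW(S) = {$}.
FOLLOW(L): in S::=true N do L, the suffix after L is empty, so FOLLOW(L) ⊇ FOLLOW(S) = {$}. Thus FOLLOW(L) = {$}.
For L ::= ε: FIRST(ε) = {ε}, so it goes in M[L, t] for t ∈ {}; since ε ∈ FIRST, also for every t ∈ FOLLOW(L) = {$}.
For L ::= do bool: FIRST(do bool) = {do}, so it goes in M[L, t] for t ∈ {do}.
None of these place a production in M[L, int].

none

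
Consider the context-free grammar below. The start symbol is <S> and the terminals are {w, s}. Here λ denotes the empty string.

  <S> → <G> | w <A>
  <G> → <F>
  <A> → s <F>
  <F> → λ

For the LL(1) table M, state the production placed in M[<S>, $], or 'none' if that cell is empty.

<S> → <G>

FIRST(<A>): from <A>→s <F> we get {s}. So FIRST(<A>) = {s}.
FIRST(<F>): from <F>→λ we get {λ}. So FIRST(<F>) = {λ}.
FIRST(<G>): from <G>→<F> we get {λ}. So FIRST(<G>) = {λ}.
FIRST(<S>): from <S>→<G> we get {λ}; from <S>→w <A> we get {w}. So FIRST(<S>) = {λ, w}.
FOLLOW(<S>) includes $ since <S> is the start symbol.
FOLLOW(<S>): <S> appears on no right-hand side. Thus FOLLOW(<S>) = {$}.
For <S> → <G>: FIRST(<G>) = {λ}, so it goes in M[<S>, t] for t ∈ {}; since λ ∈ FIRST, also for every t ∈ FOLLOW(<S>) = {$}.
For <S> → w <A>: FIRST(w <A>) = {w}, so it goes in M[<S>, t] for t ∈ {w}.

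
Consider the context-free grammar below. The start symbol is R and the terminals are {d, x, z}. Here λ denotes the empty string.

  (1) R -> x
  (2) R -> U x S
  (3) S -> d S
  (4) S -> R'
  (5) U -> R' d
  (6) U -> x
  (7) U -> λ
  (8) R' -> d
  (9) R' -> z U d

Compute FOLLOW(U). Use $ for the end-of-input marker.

FIRST(R'): from R'->d we get {d}; from R'->z U d we get {z}. So FIRST(R') = {d, z}.
FIRST(S): from S->d S we get {d}; from S->R' we get {d, z}. So FIRST(S) = {d, z}.
FIRST(U): from U->R' d we get {d, z}; from U->x we get {x}; from U->λ we get {λ}. So FIRST(U) = {λ, d, x, z}.
FIRST(R): from R->x we get {x}; from R->U x S we get {d, x, z}. So FIRST(R) = {d, x, z}.
FOLLOW(R) includes $ since R is the start symbol.
FOLLOW(R): R appears on no right-hand side. Thus FOLLOW(R) = {$}.
FOLLOW(S): in R->U x S, the suffix after S is empty, so FOLLOW(S) ⊇ FOLLOW(R) = {$}; in S->d S, the suffix after S is empty (adds nothing new). Thus FOLLOW(S) = {$}.
FOLLOW(U): in R->U x S, U is followed by x S with FIRST {x}; in R'->z U d, U is followed by d with FIRST {d}. Thus FOLLOW(U) = {d, x}.
FOLLOW(R'): in S->R', the suffix after R' is empty, so FOLLOW(R') ⊇ FOLLOW(S) = {$}; in U->R' d, R' is followed by d with FIRST {d}. Thus FOLLOW(R') = {$, d}.

{d, x}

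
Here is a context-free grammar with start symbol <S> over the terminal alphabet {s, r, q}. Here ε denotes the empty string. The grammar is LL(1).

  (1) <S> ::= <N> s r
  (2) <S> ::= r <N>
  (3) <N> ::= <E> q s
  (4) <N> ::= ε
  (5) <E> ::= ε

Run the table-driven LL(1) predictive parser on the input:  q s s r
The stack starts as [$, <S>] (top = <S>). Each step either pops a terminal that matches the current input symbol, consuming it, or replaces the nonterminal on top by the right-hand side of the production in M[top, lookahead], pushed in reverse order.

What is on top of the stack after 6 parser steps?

     Stack          Input      Action
  1  $ <S>          q s s r $  expand <S> ::= <N> s r
  2  $ r s <N>      q s s r $  expand <N> ::= <E> q s
  3  $ r s s q <E>  q s s r $  expand <E> ::= ε
  4  $ r s s q      q s s r $  match q
  5  $ r s s        s s r $    match s
  6  $ r s          s r $      match s
Stack after step 6: $ r (top = r).

r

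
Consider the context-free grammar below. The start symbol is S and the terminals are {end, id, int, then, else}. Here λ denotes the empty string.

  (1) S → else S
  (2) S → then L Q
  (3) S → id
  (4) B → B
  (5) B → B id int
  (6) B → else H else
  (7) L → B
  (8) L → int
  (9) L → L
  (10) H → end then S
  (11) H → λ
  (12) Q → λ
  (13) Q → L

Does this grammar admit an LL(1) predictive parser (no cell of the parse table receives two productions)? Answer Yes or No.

No

FIRST(S) = {else, id, then}
FIRST(B) = {else}
FIRST(L) = {else, int}
FIRST(H) = {λ, end}
FIRST(Q) = {λ, else, int}
FOLLOW(S) = {$, else}
FOLLOW(B) = {$, else, id, int}
FOLLOW(L) = {$, else, int}
FOLLOW(H) = {else}
FOLLOW(Q) = {$, else}
Cell M[B, else] receives both B → B and B → B id int and B → else H else — the grammar is not LL(1).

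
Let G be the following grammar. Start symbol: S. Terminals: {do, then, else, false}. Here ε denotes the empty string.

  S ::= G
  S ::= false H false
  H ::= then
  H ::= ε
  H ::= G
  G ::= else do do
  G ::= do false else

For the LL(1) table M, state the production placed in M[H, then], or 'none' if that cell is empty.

FIRST(G): from G::=else do do we get {else}; from G::=do false else we get {do}. So FIRST(G) = {do, else}.
FIRST(S): from S::=G we get {do, else}; from S::=false H false we get {false}. So FIRST(S) = {do, else, false}.
FIRST(H): from H::=then we get {then}; from H::=ε we get {ε}; from H::=G we get {do, else}. So FIRST(H) = {ε, do, else, then}.
FOLLOW(S) includes $ since S is the start symbol.
FOLLOW(H): in S::=false H false, H is followed by false with FIRST {false}. Thus FOLLOW(H) = {false}.
For H ::= then: FIRST(then) = {then}, so it goes in M[H, t] for t ∈ {then}.
For H ::= ε: FIRST(ε) = {ε}, so it goes in M[H, t] for t ∈ {}; since ε ∈ FIRST, also for every t ∈ FOLLOW(H) = {false}.
For H ::= G: FIRST(G) = {do, else}, so it goes in M[H, t] for t ∈ {do, else}.

H ::= then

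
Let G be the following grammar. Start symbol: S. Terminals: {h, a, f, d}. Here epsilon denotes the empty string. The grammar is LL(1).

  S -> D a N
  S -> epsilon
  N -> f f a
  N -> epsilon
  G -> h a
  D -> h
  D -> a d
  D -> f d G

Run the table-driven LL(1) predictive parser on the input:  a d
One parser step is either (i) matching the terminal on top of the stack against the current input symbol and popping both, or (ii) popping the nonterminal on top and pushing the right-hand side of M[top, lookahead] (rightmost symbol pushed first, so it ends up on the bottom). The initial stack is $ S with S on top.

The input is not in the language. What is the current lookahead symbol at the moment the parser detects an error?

step 1: stack=$ S  input=a d $  — expand S -> D a N
step 2: stack=$ N a D  input=a d $  — expand D -> a d
step 3: stack=$ N a d a  input=a d $  — match a
step 4: stack=$ N a d  input=d $  — match d
step 5: stack=$ N a  input=$  — error: top is terminal a but lookahead is $

$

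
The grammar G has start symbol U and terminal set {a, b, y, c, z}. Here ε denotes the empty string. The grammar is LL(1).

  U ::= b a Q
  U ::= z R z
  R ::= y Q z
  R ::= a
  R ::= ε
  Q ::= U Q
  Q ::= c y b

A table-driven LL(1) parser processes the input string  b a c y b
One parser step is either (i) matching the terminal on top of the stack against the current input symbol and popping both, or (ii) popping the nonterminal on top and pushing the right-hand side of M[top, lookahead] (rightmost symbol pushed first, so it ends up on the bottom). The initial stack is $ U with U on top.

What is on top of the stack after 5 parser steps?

y

     Stack    Input        Action
  1  $ U      b a c y b $  expand U ::= b a Q
  2  $ Q a b  b a c y b $  match b
  3  $ Q a    a c y b $    match a
  4  $ Q      c y b $      expand Q ::= c y b
  5  $ b y c  c y b $      match c
Stack after step 5: $ b y (top = y).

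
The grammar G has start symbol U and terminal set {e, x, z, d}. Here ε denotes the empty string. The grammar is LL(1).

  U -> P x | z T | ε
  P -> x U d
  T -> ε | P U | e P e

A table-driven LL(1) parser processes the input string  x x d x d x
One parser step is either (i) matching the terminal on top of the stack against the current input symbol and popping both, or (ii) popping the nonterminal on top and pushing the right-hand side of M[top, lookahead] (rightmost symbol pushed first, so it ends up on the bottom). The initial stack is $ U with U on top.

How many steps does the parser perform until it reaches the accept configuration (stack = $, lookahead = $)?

11

      Stack          Input          Action
   1  $ U            x x d x d x $  expand U -> P x
   2  $ x P          x x d x d x $  expand P -> x U d
   3  $ x d U x      x x d x d x $  match x
   4  $ x d U        x d x d x $    expand U -> P x
   5  $ x d x P      x d x d x $    expand P -> x U d
   6  $ x d x d U x  x d x d x $    match x
   7  $ x d x d U    d x d x $      expand U -> ε
   8  $ x d x d      d x d x $      match d
   9  $ x d x        x d x $        match x
  10  $ x d          d x $          match d
  11  $ x            x $            match x
Accept reached after 11 steps.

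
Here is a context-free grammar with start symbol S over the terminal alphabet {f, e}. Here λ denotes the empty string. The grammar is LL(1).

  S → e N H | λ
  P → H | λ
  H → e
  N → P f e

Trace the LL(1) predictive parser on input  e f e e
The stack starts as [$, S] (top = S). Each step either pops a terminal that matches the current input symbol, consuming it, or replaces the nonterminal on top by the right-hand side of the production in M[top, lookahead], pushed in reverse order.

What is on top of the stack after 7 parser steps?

step 1: stack=$ S  input=e f e e $  — expand S → e N H
step 2: stack=$ H N e  input=e f e e $  — match e
step 3: stack=$ H N  input=f e e $  — expand N → P f e
step 4: stack=$ H e f P  input=f e e $  — expand P → λ
step 5: stack=$ H e f  input=f e e $  — match f
step 6: stack=$ H e  input=e e $  — match e
step 7: stack=$ H  input=e $  — expand H → e
Stack after step 7: $ e (top = e).

e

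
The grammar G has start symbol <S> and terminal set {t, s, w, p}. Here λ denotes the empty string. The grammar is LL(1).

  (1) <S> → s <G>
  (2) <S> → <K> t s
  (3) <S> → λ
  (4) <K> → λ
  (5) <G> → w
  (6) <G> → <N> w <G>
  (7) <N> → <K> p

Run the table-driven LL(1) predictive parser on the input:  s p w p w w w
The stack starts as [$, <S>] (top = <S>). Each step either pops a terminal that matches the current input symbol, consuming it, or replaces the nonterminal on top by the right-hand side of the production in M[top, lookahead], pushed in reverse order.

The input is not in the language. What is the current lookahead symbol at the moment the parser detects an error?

step 1: stack=$ <S>  input=s p w p w w w $  — expand <S> → s <G>
step 2: stack=$ <G> s  input=s p w p w w w $  — match s
step 3: stack=$ <G>  input=p w p w w w $  — expand <G> → <N> w <G>
step 4: stack=$ <G> w <N>  input=p w p w w w $  — expand <N> → <K> p
step 5: stack=$ <G> w p <K>  input=p w p w w w $  — expand <K> → λ
step 6: stack=$ <G> w p  input=p w p w w w $  — match p
step 7: stack=$ <G> w  input=w p w w w $  — match w
step 8: stack=$ <G>  input=p w w w $  — expand <G> → <N> w <G>
step 9: stack=$ <G> w <N>  input=p w w w $  — expand <N> → <K> p
step 10: stack=$ <G> w p <K>  input=p w w w $  — expand <K> → λ
step 11: stack=$ <G> w p  input=p w w w $  — match p
step 12: stack=$ <G> w  input=w w w $  — match w
step 13: stack=$ <G>  input=w w $  — expand <G> → w
step 14: stack=$ w  input=w w $  — match w
step 15: stack=$  input=w $  — error: stack empty but input remains

w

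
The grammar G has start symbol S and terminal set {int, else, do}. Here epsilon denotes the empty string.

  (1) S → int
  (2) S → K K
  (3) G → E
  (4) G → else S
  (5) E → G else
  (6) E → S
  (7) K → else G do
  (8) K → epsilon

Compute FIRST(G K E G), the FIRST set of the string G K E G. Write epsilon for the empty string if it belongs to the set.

{epsilon, else, int}

FIRST(K) = {epsilon, else}
FIRST(S) = {epsilon, else, int}  (via K K)
FIRST(G) = {epsilon, else, int}  (via E)
FIRST(E) = {epsilon, else, int}  (via G else, S)
FIRST(G K E G): take FIRST of each symbol in turn, carrying on past any symbol whose FIRST contains epsilon; result {epsilon, else, int}.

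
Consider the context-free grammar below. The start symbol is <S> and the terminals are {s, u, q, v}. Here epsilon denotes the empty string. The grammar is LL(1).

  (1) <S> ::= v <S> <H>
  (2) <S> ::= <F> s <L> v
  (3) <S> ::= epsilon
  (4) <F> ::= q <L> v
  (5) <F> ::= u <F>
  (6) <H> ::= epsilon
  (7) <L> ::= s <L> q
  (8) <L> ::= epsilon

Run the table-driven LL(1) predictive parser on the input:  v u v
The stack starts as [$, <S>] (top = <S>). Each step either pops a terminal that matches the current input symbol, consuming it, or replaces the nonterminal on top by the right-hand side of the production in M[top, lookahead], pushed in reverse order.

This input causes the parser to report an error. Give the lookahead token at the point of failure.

v

step 1: stack=$ <S>  input=v u v $  — expand <S> ::= v <S> <H>
step 2: stack=$ <H> <S> v  input=v u v $  — match v
step 3: stack=$ <H> <S>  input=u v $  — expand <S> ::= <F> s <L> v
step 4: stack=$ <H> v <L> s <F>  input=u v $  — expand <F> ::= u <F>
step 5: stack=$ <H> v <L> s <F> u  input=u v $  — match u
step 6: stack=$ <H> v <L> s <F>  input=v $  — error: M[<F>, v] is empty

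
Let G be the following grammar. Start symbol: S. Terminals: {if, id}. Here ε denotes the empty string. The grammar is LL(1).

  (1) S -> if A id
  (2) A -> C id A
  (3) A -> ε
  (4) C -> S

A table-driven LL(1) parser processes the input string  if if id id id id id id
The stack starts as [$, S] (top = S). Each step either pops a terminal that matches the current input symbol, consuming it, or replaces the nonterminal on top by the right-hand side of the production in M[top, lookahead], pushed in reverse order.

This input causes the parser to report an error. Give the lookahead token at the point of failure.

      Stack              Input                      Action
   1  $ S                if if id id id id id id $  expand S -> if A id
   2  $ id A if          if if id id id id id id $  match if
   3  $ id A             if id id id id id id $     expand A -> C id A
   4  $ id A id C        if id id id id id id $     expand C -> S
   5  $ id A id S        if id id id id id id $     expand S -> if A id
   6  $ id A id id A if  if id id id id id id $     match if
   7  $ id A id id A     id id id id id id $        expand A -> ε
   8  $ id A id id       id id id id id id $        match id
   9  $ id A id          id id id id id $           match id
  10  $ id A             id id id id $              expand A -> ε
  11  $ id               id id id id $              match id
  12  $                  id id id $                 error: stack empty but input remains

id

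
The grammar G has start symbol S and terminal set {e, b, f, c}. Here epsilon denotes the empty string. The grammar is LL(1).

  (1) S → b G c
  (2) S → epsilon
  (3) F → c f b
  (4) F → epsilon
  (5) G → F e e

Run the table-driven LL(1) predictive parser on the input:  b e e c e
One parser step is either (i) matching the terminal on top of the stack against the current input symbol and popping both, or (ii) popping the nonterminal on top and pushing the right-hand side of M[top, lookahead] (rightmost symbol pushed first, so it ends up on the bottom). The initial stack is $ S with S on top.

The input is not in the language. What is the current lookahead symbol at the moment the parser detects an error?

     Stack      Input        Action
  1  $ S        b e e c e $  expand S → b G c
  2  $ c G b    b e e c e $  match b
  3  $ c G      e e c e $    expand G → F e e
  4  $ c e e F  e e c e $    expand F → epsilon
  5  $ c e e    e e c e $    match e
  6  $ c e      e c e $      match e
  7  $ c        c e $        match c
  8  $          e $          error: stack empty but input remains

e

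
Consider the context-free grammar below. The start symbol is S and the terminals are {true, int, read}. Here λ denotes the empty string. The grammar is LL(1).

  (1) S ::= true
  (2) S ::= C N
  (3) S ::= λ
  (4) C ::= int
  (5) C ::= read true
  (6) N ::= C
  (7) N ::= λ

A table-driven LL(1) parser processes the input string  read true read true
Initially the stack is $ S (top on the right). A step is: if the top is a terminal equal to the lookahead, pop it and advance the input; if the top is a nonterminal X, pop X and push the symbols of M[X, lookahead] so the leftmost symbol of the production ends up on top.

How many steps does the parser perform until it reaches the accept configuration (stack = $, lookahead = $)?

8

     Stack          Input                  Action
  1  $ S            read true read true $  expand S ::= C N
  2  $ N C          read true read true $  expand C ::= read true
  3  $ N true read  read true read true $  match read
  4  $ N true       true read true $       match true
  5  $ N            read true $            expand N ::= C
  6  $ C            read true $            expand C ::= read true
  7  $ true read    read true $            match read
  8  $ true         true $                 match true
Accept reached after 8 steps.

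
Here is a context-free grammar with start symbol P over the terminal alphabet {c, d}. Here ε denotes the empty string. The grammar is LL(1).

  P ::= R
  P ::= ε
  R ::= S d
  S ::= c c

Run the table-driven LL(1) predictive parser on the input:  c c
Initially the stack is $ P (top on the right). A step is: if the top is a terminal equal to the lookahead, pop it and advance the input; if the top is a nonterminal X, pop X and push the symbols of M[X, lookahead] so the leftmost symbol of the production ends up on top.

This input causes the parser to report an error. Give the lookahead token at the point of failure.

$

step 1: stack=$ P  input=c c $  — expand P ::= R
step 2: stack=$ R  input=c c $  — expand R ::= S d
step 3: stack=$ d S  input=c c $  — expand S ::= c c
step 4: stack=$ d c c  input=c c $  — match c
step 5: stack=$ d c  input=c $  — match c
step 6: stack=$ d  input=$  — error: top is terminal d but lookahead is $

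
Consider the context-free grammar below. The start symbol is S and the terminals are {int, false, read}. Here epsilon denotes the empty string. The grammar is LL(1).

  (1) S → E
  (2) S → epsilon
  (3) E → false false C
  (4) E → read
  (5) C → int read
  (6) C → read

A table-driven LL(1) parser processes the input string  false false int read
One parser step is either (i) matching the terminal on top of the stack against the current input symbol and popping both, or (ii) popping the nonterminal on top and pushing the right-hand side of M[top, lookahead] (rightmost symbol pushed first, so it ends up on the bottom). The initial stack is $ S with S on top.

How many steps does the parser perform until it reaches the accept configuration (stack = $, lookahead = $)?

step 1: stack=$ S  input=false false int read $  — expand S → E
step 2: stack=$ E  input=false false int read $  — expand E → false false C
step 3: stack=$ C false false  input=false false int read $  — match false
step 4: stack=$ C false  input=false int read $  — match false
step 5: stack=$ C  input=int read $  — expand C → int read
step 6: stack=$ read int  input=int read $  — match int
step 7: stack=$ read  input=read $  — match read
Accept reached after 7 steps.

7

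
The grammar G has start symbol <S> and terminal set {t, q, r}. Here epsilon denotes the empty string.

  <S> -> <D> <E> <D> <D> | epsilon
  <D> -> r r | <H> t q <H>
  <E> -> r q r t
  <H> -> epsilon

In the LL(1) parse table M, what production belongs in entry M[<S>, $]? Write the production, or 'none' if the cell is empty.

FIRST(<E>) = {r}
FIRST(<H>) = {epsilon}
FIRST(<D>) = {r, t}  (via <H> t q <H>)
FIRST(<S>) = {epsilon, r, t}  (via <D> <E> <D> <D>)
FOLLOW(<S>) includes $ since <S> is the start symbol.
FOLLOW(<S>): <S> appears on no right-hand side. Thus FOLLOW(<S>) = {$}.
For <S> -> <D> <E> <D> <D>: FIRST(<D> <E> <D> <D>) = {r, t}, so it goes in M[<S>, t] for t ∈ {r, t}.
For <S> -> epsilon: FIRST(epsilon) = {epsilon}, so it goes in M[<S>, t] for t ∈ {}; since epsilon ∈ FIRST, also for every t ∈ FOLLOW(<S>) = {$}.

<S> -> epsilon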